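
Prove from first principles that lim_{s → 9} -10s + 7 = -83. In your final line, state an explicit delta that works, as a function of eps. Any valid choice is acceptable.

delta = eps/10

Fix eps > 0. We need delta > 0 so that 0 < |s − 9| < delta implies |(-10s + 7) + 83| < eps.
Since (-10s + 7) + 83 = -10(s − 9), we have |(-10s + 7) + 83| = 10|s − 9|.
So 10|s − 9| < eps exactly when |s − 9| < eps/10.
Take delta = eps/10. If 0 < |s − 9| < delta then |(-10s + 7) + 83| = 10|s − 9| < 10·(eps/10) = eps.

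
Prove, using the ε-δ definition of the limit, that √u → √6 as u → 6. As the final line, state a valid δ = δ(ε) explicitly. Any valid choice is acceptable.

Suppose ε > 0. We want δ > 0 such that 0 < |u − 6| < δ implies |√u − √6| < ε.
Rationalise: √u − √6 = (u − 6)/(√u + √6), so |√u − √6| = |u − 6|/(√u + √6).
Restrict δ ≤ 6 so that |u − 6| < 6 forces u > 0, and then √u + √6 > √6.
Hence |√u − √6| < |u − 6|/√6, which is < ε once |u − 6| < √6·ε.
Take δ = min(6, √6·ε). If 0 < |u − 6| < δ then u > 0 and |√u − √6| < |u − 6|/√6 < ε.

δ = min(6, √6·ε)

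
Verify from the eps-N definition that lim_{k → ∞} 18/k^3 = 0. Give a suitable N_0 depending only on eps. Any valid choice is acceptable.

N_0 = (18/eps)^{1/3}

Fix eps > 0. For k ≥ 1, |18/k^3 − 0| = 18/k^3.
18/k^3 < eps ⇔ k^3 > 18/eps ⇔ k > (18/eps)^{1/3}.
Take N_0 = (18/eps)^{1/3}. Then k > N_0 implies 18/k^3 < eps.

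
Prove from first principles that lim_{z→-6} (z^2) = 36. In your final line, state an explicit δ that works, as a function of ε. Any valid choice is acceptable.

δ = min(1, ε/13)

Let ε > 0. We seek δ > 0 with 0 < |z + 6| < δ ⇒ |z^2 − 36| < ε.
Factor: z^2 − 36 = (z + 6)(z - 6), so |z^2 − 36| = |z + 6|·|z - 6|.
Restrict δ ≤ 1. Then |z + 6| < 1 gives |z| < 7, so by the triangle inequality |z - 6| ≤ 7 + 6 = 13.
Hence |z^2 − 36| ≤ 13|z + 6|, which is < ε once |z + 6| < ε/13.
Take δ = min(1, ε/13). If 0 < |z + 6| < δ then both bounds hold and |z^2 − 36| ≤ 13|z + 6| < 13·(ε/13) = ε.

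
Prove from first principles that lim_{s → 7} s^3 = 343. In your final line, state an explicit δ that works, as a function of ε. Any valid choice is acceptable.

δ = min(1, ε/169)

Let ε > 0 be given. We seek δ > 0 with 0 < |s − 7| < δ ⇒ |s^3 − 343| < ε.
Factor: s^3 − 343 = (s − 7)(s^2 + 7s + 49), so |s^3 − 343| = |s − 7|·|s^2 + 7s + 49|.
Impose δ ≤ 1 so that |s| < 8; then |s^2 + 7s + 49| ≤ 169.
Hence |s^3 − 343| ≤ 169|s − 7|, which is < ε once |s − 7| < ε/169.
Take δ = min(1, ε/169). If 0 < |s − 7| < δ then both bounds hold and |s^3 − 343| ≤ 169|s − 7| < 169·(ε/169) = ε.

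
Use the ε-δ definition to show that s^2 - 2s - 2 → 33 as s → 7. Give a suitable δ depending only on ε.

Suppose ε > 0. We want δ > 0 such that 0 < |s − 7| < δ implies |(s^2 - 2s - 2) − 33| < ε.
(s^2 - 2s - 2) − 33 = s^2 - 2s - 35 = (s − 7)(s + 5).
So |(s^2 - 2s - 2) − 33| = |s − 7|·|s + 5|.
Assume first that |s − 7| < 2, so |s| < 9. Then |s + 5| ≤ 9 + 5 = 14.
Hence |(s^2 - 2s - 2) − 33| ≤ 14|s − 7| < ε provided |s − 7| < ε/14.
Take δ = min(2, ε/14). Then 0 < |s − 7| < δ gives both |s − 7| < 2 and |s − 7| < ε/14, so |(s^2 - 2s - 2) − 33| < ε.

δ = min(2, ε/14)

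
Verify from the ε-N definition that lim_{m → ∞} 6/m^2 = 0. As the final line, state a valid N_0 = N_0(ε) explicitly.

N_0 = (6/ε)^{1/2}

Let ε > 0 be given. For m ≥ 1, |6/m^2 − 0| = 6/m^2.
6/m^2 < ε ⇔ m^2 > 6/ε ⇔ m > (6/ε)^{1/2}.
Take N_0 = (6/ε)^{1/2}. Then m > N_0 implies 6/m^2 < ε.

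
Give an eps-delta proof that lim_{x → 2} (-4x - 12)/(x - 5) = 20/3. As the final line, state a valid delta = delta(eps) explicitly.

Suppose eps > 0. We want delta > 0 with 0 < |x − 2| < delta ⇒ |(-4x - 12)/(x - 5) − (20/3)| < eps.
Combining over a common denominator, (-4x - 12)/(x - 5) − (20/3) = [(-4x - 12)·(-3) − (-20)·(x - 5)] / [(-3)·(x - 5)] = 32(x − 2) / ((-3)(x - 5)).
So |(-4x - 12)/(x - 5) − (20/3)| = 32|x − 2| / (3·|x − 5|).
Require delta ≤ 3/2, so |x − 5| ≥ |-3| − |x − 2| > 3 − 3/2 = 3/2.
Hence |(-4x - 12)/(x - 5) − (20/3)| < 32|x − 2|/(3·(3/2)) = (64/9)|x − 2|, which is < eps once |x − 2| < (9/64)eps.
Take delta = min(3/2, (9/64)eps). Then 0 < |x − 2| < delta forces both bounds, so |(-4x - 12)/(x - 5) − (20/3)| < eps.

delta = min(3/2, (9/64)eps)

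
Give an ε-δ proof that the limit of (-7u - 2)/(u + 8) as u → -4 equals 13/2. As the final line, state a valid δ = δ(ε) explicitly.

Let ε > 0 be given. We want δ > 0 with 0 < |u + 4| < δ ⇒ |(-7u - 2)/(u + 8) − (13/2)| < ε.
Combining over a common denominator, (-7u - 2)/(u + 8) − (13/2) = [(-7u - 2)·4 − 26·(u + 8)] / [4·(u + 8)] = -54(u + 4) / (4(u + 8)).
So |(-7u - 2)/(u + 8) − (13/2)| = 54|u + 4| / (4·|u + 8|).
Restrict δ ≤ 2. Then |u + 4| < 2 gives |u + 8| = |(u + 4) + 4| ≥ 4 − 2 = 2.
Hence |(-7u - 2)/(u + 8) − (13/2)| < 54|u + 4|/(4·2) = (27/4)|u + 4|, which is < ε once |u + 4| < (4/27)ε.
Take δ = min(2, (4/27)ε). Then 0 < |u + 4| < δ forces both bounds, so |(-7u - 2)/(u + 8) − (13/2)| < ε.

δ = min(2, (4/27)ε)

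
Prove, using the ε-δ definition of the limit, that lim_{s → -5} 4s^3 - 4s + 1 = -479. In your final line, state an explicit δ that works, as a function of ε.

Suppose ε > 0. We want δ > 0 such that 0 < |s + 5| < δ implies |(4s^3 - 4s + 1) + 479| < ε.
(4s^3 - 4s + 1) + 479 = 4s^3 - 4s + 480 = (s + 5)(4s^2 - 20s + 96).
So |(4s^3 - 4s + 1) + 479| = |s + 5|·|4s^2 - 20s + 96|.
Assume first that |s + 5| < 2, so |s| < 7. Then |4s^2 - 20s + 96| ≤ 4·7^2 + 20·7 + 96 = 432.
Hence |(4s^3 - 4s + 1) + 479| ≤ 432|s + 5| < ε provided |s + 5| < ε/432.
Take δ = min(2, ε/432). Then 0 < |s + 5| < δ gives both |s + 5| < 2 and |s + 5| < ε/432, so |(4s^3 - 4s + 1) + 479| < ε.

δ = min(2, ε/432)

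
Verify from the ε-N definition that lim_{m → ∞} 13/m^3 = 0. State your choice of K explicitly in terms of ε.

K = (13/ε)^{1/3}

Suppose ε > 0. For m ≥ 1, |13/m^3 − 0| = 13/m^3.
13/m^3 < ε ⇔ m^3 > 13/ε ⇔ m > (13/ε)^{1/3}.
Take K = (13/ε)^{1/3}. Then m > K implies 13/m^3 < ε.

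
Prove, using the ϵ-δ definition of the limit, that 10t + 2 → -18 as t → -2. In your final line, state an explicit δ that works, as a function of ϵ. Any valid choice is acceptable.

δ = ϵ/10

Suppose ϵ > 0. We need δ > 0 so that 0 < |t + 2| < δ implies |(10t + 2) + 18| < ϵ.
|(10t + 2) + 18| = |10t + 20| = 10|t + 2|.
So 10|t + 2| < ϵ exactly when |t + 2| < ϵ/10.
Choosing δ = ϵ/10 gives |(10t + 2) + 18| = 10|t + 2| < ϵ whenever |t + 2| < δ.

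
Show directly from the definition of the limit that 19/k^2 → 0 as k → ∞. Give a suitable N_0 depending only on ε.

N_0 = (19/ε)^{1/2}

Fix ε > 0. For k ≥ 1, |19/k^2 − 0| = 19/k^2.
19/k^2 < ε ⇔ k^2 > 19/ε ⇔ k > (19/ε)^{1/2}.
Take N_0 = (19/ε)^{1/2}. Then k > N_0 implies 19/k^2 < ε.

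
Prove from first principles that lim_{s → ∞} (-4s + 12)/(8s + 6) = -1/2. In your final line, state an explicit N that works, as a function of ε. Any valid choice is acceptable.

Fix ε > 0. We seek N > 0 such that s > N implies |(-4s + 12)/(8s + 6) + 1/2| < ε.
(-4s + 12)/(8s + 6) + 1/2 = (8(-4s + 12) − (-4)(8s + 6)) / (8(8s + 6)) = 120/(8(8s + 6)).
For s > 0 we have 8s + 6 > 8s, so |(-4s + 12)/(8s + 6) + 1/2| = 120/(8(8s + 6)) < 120/(8·8s) = (15/8)/s.
Thus |(-4s + 12)/(8s + 6) + 1/2| < ε whenever s > (15/8)/ε.
Take N = (15/8)/ε. If s > N then |(-4s + 12)/(8s + 6) + 1/2| < (15/8)/s < ε.

N = (15/8)/ε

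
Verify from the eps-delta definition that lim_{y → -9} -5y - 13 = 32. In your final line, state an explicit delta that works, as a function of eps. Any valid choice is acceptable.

delta = eps/5

Fix eps > 0. We need delta > 0 so that 0 < |y + 9| < delta implies |(-5y - 13) − 32| < eps.
Since (-5y - 13) − 32 = -5(y + 9), we have |(-5y - 13) − 32| = 5|y + 9|.
So 5|y + 9| < eps exactly when |y + 9| < eps/5.
Choosing delta = eps/5 gives |(-5y - 13) − 32| = 5|y + 9| < eps whenever |y + 9| < delta.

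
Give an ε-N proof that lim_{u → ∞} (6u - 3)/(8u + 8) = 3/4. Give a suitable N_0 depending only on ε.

Suppose ε > 0. We seek N_0 > 0 such that u > N_0 implies |(6u - 3)/(8u + 8) − (3/4)| < ε.
(6u - 3)/(8u + 8) − (3/4) = (8(6u - 3) − 6(8u + 8)) / (8(8u + 8)) = -72/(8(8u + 8)).
For u > 0 we have 8u + 8 > 8u, so |(6u - 3)/(8u + 8) − (3/4)| = 72/(8(8u + 8)) < 72/(8·8u) = (9/8)/u.
Thus |(6u - 3)/(8u + 8) − (3/4)| < ε whenever u > (9/8)/ε.
Take N_0 = (9/8)/ε. If u > N_0 then |(6u - 3)/(8u + 8) − (3/4)| < (9/8)/u < ε.

N_0 = (9/8)/ε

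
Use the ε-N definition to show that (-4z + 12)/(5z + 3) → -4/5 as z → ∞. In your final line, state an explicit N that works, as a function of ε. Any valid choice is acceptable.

N = (72/25)/ε

Let ε > 0 be given. We seek N > 0 such that z > N implies |(-4z + 12)/(5z + 3) + 4/5| < ε.
(-4z + 12)/(5z + 3) + 4/5 = (5(-4z + 12) − (-4)(5z + 3)) / (5(5z + 3)) = 72/(5(5z + 3)).
For z > 0 we have 5z + 3 > 5z, so |(-4z + 12)/(5z + 3) + 4/5| = 72/(5(5z + 3)) < 72/(5·5z) = (72/25)/z.
Thus |(-4z + 12)/(5z + 3) + 4/5| < ε whenever z > (72/25)/ε.
Take N = (72/25)/ε. If z > N then |(-4z + 12)/(5z + 3) + 4/5| < (72/25)/z < ε.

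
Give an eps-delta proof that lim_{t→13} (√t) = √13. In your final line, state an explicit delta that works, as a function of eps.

delta = min(13, √13·eps)

Suppose eps > 0. We want delta > 0 such that 0 < |t − 13| < delta implies |√t − √13| < eps.
Multiplying by the conjugate, |√t − √13| = |t − 13|/(√t + √13).
Restrict delta ≤ 13 so that |t − 13| < 13 forces t > 0, and then √t + √13 > √13.
Hence |√t − √13| < |t − 13|/√13, which is < eps once |t − 13| < √13·eps.
Take delta = min(13, √13·eps). If 0 < |t − 13| < delta then t > 0 and |√t − √13| < |t − 13|/√13 < eps.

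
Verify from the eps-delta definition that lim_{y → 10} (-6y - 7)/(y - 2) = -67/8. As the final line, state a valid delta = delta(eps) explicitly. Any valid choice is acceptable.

Fix eps > 0. We want delta > 0 with 0 < |y − 10| < delta ⇒ |(-6y - 7)/(y - 2) + 67/8| < eps.
Combining over a common denominator, (-6y - 7)/(y - 2) + 67/8 = [(-6y - 7)·8 − (-67)·(y - 2)] / [8·(y - 2)] = 19(y − 10) / (8(y - 2)).
So |(-6y - 7)/(y - 2) + 67/8| = 19|y − 10| / (8·|y − 2|).
Require delta ≤ 4, so |y − 2| ≥ |8| − |y − 10| > 8 − 4 = 4.
Hence |(-6y - 7)/(y - 2) + 67/8| < 19|y − 10|/(8·4) = (19/32)|y − 10|, which is < eps once |y − 10| < (32/19)eps.
Take delta = min(4, (32/19)eps). Then 0 < |y − 10| < delta forces both bounds, so |(-6y - 7)/(y - 2) + 67/8| < eps.

delta = min(4, (32/19)eps)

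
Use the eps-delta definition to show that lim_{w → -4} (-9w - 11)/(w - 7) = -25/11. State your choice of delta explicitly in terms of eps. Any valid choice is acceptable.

delta = min(11/2, (121/148)eps)

Fix eps > 0. We want delta > 0 with 0 < |w + 4| < delta ⇒ |(-9w - 11)/(w - 7) + 25/11| < eps.
Combining over a common denominator, (-9w - 11)/(w - 7) + 25/11 = [(-9w - 11)·(-11) − 25·(w - 7)] / [(-11)·(w - 7)] = 74(w + 4) / ((-11)(w - 7)).
So |(-9w - 11)/(w - 7) + 25/11| = 74|w + 4| / (11·|w − 7|).
Restrict delta ≤ 11/2. Then |w + 4| < 11/2 gives |w − 7| = |(w + 4) + (-11)| ≥ 11 − 11/2 = 11/2.
Hence |(-9w - 11)/(w - 7) + 25/11| < 74|w + 4|/(11·(11/2)) = (148/121)|w + 4|, which is < eps once |w + 4| < (121/148)eps.
Take delta = min(11/2, (121/148)eps). Then 0 < |w + 4| < delta forces both bounds, so |(-9w - 11)/(w - 7) + 25/11| < eps.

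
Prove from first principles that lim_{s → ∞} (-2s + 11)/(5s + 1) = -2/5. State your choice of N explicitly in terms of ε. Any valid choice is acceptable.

N = (57/25)/ε

Fix ε > 0. We seek N > 0 such that s > N implies |(-2s + 11)/(5s + 1) + 2/5| < ε.
(-2s + 11)/(5s + 1) + 2/5 = (5(-2s + 11) − (-2)(5s + 1)) / (5(5s + 1)) = 57/(5(5s + 1)).
For s > 0 we have 5s + 1 > 5s, so |(-2s + 11)/(5s + 1) + 2/5| = 57/(5(5s + 1)) < 57/(5·5s) = (57/25)/s.
Thus |(-2s + 11)/(5s + 1) + 2/5| < ε whenever s > (57/25)/ε.
Take N = (57/25)/ε. If s > N then |(-2s + 11)/(5s + 1) + 2/5| < (57/25)/s < ε.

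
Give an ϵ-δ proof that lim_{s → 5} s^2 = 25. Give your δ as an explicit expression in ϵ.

Let ϵ > 0. We seek δ > 0 with 0 < |s − 5| < δ ⇒ |s^2 − 25| < ϵ.
Factor: s^2 − 25 = (s − 5)(s + 5), so |s^2 − 25| = |s − 5|·|s + 5|.
Impose δ ≤ 1 so that |s| < 6; then |s + 5| ≤ 11.
Hence |s^2 − 25| ≤ 11|s − 5|, which is < ϵ once |s − 5| < ϵ/11.
Take δ = min(1, ϵ/11). If 0 < |s − 5| < δ then both bounds hold and |s^2 − 25| ≤ 11|s − 5| < 11·(ϵ/11) = ϵ.

δ = min(1, ϵ/11)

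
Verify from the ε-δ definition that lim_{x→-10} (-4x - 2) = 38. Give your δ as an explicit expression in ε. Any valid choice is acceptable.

Fix ε > 0. We need δ > 0 so that 0 < |x + 10| < δ implies |(-4x - 2) − 38| < ε.
Since (-4x - 2) − 38 = -4(x + 10), we have |(-4x - 2) − 38| = 4|x + 10|.
So 4|x + 10| < ε exactly when |x + 10| < ε/4.
Choosing δ = ε/4 gives |(-4x - 2) − 38| = 4|x + 10| < ε whenever |x + 10| < δ.

δ = ε/4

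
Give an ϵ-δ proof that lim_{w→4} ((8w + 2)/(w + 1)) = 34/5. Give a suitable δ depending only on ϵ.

δ = min(5/2, (25/12)ϵ)

Suppose ϵ > 0. We want δ > 0 with 0 < |w − 4| < δ ⇒ |(8w + 2)/(w + 1) − (34/5)| < ϵ.
Combining over a common denominator, (8w + 2)/(w + 1) − (34/5) = [(8w + 2)·5 − 34·(w + 1)] / [5·(w + 1)] = 6(w − 4) / (5(w + 1)).
So |(8w + 2)/(w + 1) − (34/5)| = 6|w − 4| / (5·|w + 1|).
Restrict δ ≤ 5/2. Then |w − 4| < 5/2 gives |w + 1| = |(w − 4) + 5| ≥ 5 − 5/2 = 5/2.
Hence |(8w + 2)/(w + 1) − (34/5)| < 6|w − 4|/(5·(5/2)) = (12/25)|w − 4|, which is < ϵ once |w − 4| < (25/12)ϵ.
Take δ = min(5/2, (25/12)ϵ). Then 0 < |w − 4| < δ forces both bounds, so |(8w + 2)/(w + 1) − (34/5)| < ϵ.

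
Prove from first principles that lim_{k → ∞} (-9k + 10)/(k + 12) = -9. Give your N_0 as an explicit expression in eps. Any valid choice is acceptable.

N_0 = 118/eps

Let eps > 0 be given. For k ≥ 1, |(-9k + 10)/(k + 12) + 9| = |118|/((k + 12)) = 118/((k + 12)).
Since k + 12 ≥ k for k ≥ 1, this is ≤ 118/(k) = 118/k.
So |(-9k + 10)/(k + 12) + 9| < eps whenever k > 118/eps.
Take N_0 = 118/eps. If k > N_0 then |(-9k + 10)/(k + 12) + 9| ≤ 118/k < eps.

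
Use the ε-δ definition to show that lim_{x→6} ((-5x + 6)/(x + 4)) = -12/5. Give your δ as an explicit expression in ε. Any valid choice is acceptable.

Suppose ε > 0. We want δ > 0 with 0 < |x − 6| < δ ⇒ |(-5x + 6)/(x + 4) + 12/5| < ε.
Combining over a common denominator, (-5x + 6)/(x + 4) + 12/5 = [(-5x + 6)·10 − (-24)·(x + 4)] / [10·(x + 4)] = -26(x − 6) / (10(x + 4)).
So |(-5x + 6)/(x + 4) + 12/5| = 26|x − 6| / (10·|x + 4|).
Restrict δ ≤ 5. Then |x − 6| < 5 gives |x + 4| = |(x − 6) + 10| ≥ 10 − 5 = 5.
Hence |(-5x + 6)/(x + 4) + 12/5| < 26|x − 6|/(10·5) = (13/25)|x − 6|, which is < ε once |x − 6| < (25/13)ε.
Take δ = min(5, (25/13)ε). Then 0 < |x − 6| < δ forces both bounds, so |(-5x + 6)/(x + 4) + 12/5| < ε.

δ = min(5, (25/13)ε)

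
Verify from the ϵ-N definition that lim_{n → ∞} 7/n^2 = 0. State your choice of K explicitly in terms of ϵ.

Fix ϵ > 0. For n ≥ 1, |7/n^2 − 0| = 7/n^2.
7/n^2 < ϵ ⇔ n^2 > 7/ϵ ⇔ n > (7/ϵ)^{1/2}.
Take K = (7/ϵ)^{1/2}. Then n > K implies 7/n^2 < ϵ.

K = (7/ϵ)^{1/2}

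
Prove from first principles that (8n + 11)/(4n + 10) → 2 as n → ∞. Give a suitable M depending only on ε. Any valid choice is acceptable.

Fix ε > 0. For n ≥ 1, |(8n + 11)/(4n + 10) − 2| = |-36|/(4(4n + 10)) = 36/(4(4n + 10)).
Since 4n + 10 ≥ 4n for n ≥ 1, this is ≤ 36/(4·4n) = (9/4)/n.
So |(8n + 11)/(4n + 10) − 2| < ε whenever n > (9/4)/ε.
Take M = (9/4)/ε. If n > M then |(8n + 11)/(4n + 10) − 2| ≤ (9/4)/n < ε.

M = (9/4)/ε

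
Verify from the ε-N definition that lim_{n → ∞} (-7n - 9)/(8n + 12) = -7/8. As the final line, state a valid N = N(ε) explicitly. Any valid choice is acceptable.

N = (3/16)/ε

Let ε > 0. For n ≥ 1, |(-7n - 9)/(8n + 12) + 7/8| = |12|/(8(8n + 12)) = 12/(8(8n + 12)).
Since 8n + 12 ≥ 8n for n ≥ 1, this is ≤ 12/(8·8n) = (3/16)/n.
So |(-7n - 9)/(8n + 12) + 7/8| < ε whenever n > (3/16)/ε.
Take N = (3/16)/ε. If n > N then |(-7n - 9)/(8n + 12) + 7/8| ≤ (3/16)/n < ε.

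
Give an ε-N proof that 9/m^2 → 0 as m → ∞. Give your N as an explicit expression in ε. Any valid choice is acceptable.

N = (9/ε)^{1/2}

Fix ε > 0. For m ≥ 1, |9/m^2 − 0| = 9/m^2.
9/m^2 < ε ⇔ m^2 > 9/ε ⇔ m > (9/ε)^{1/2}.
Take N = (9/ε)^{1/2}. Then m > N implies 9/m^2 < ε.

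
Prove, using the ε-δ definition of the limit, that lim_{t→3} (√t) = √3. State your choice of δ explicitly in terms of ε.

Let ε > 0 be given. We want δ > 0 such that 0 < |t − 3| < δ implies |√t − √3| < ε.
Multiplying by the conjugate, |√t − √3| = |t − 3|/(√t + √3).
Restrict δ ≤ 3 so that |t − 3| < 3 forces t > 0, and then √t + √3 > √3.
Hence |√t − √3| < |t − 3|/√3, which is < ε once |t − 3| < √3·ε.
Take δ = min(3, √3·ε). If 0 < |t − 3| < δ then t > 0 and |√t − √3| < |t − 3|/√3 < ε.

δ = min(3, √3·ε)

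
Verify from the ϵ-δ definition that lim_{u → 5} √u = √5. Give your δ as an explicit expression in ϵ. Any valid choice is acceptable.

δ = min(5, √5·ϵ)

Suppose ϵ > 0. We want δ > 0 such that 0 < |u − 5| < δ implies |√u − √5| < ϵ.
Multiplying by the conjugate, |√u − √5| = |u − 5|/(√u + √5).
Restrict δ ≤ 5 so that |u − 5| < 5 forces u > 0, and then √u + √5 > √5.
Hence |√u − √5| < |u − 5|/√5, which is < ϵ once |u − 5| < √5·ϵ.
Take δ = min(5, √5·ϵ). If 0 < |u − 5| < δ then u > 0 and |√u − √5| < |u − 5|/√5 < ϵ.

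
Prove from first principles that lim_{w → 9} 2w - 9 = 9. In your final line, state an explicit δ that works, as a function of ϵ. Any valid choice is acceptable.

δ = ϵ/2

Suppose ϵ > 0. We need δ > 0 so that 0 < |w − 9| < δ implies |(2w - 9) − 9| < ϵ.
Since (2w - 9) − 9 = 2(w − 9), we have |(2w - 9) − 9| = 2|w − 9|.
Thus it suffices that |w − 9| < ϵ/2.
Choosing δ = ϵ/2 gives |(2w - 9) − 9| = 2|w − 9| < ϵ whenever |w − 9| < δ.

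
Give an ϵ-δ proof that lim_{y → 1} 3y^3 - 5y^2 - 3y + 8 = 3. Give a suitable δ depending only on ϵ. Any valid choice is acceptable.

Fix ϵ > 0. We want δ > 0 such that 0 < |y − 1| < δ implies |(3y^3 - 5y^2 - 3y + 8) − 3| < ϵ.
(3y^3 - 5y^2 - 3y + 8) − 3 = 3y^3 - 5y^2 - 3y + 5 = (y − 1)(3y^2 - 2y - 5).
So |(3y^3 - 5y^2 - 3y + 8) − 3| = |y − 1|·|3y^2 - 2y - 5|.
Assume first that |y − 1| < 1, so |y| < 2. Then |3y^2 - 2y - 5| ≤ 3·2^2 + 2·2 + 5 = 21.
Hence |(3y^3 - 5y^2 - 3y + 8) − 3| ≤ 21|y − 1| < ϵ provided |y − 1| < ϵ/21.
Choosing δ = min(1, ϵ/21) ensures both conditions, hence |(3y^3 - 5y^2 - 3y + 8) − 3| < ϵ.

δ = min(1, ϵ/21)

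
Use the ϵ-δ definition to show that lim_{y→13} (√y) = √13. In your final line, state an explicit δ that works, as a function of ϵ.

Let ϵ > 0 be given. We want δ > 0 such that 0 < |y − 13| < δ implies |√y − √13| < ϵ.
Rationalise: √y − √13 = (y − 13)/(√y + √13), so |√y − √13| = |y − 13|/(√y + √13).
Restrict δ ≤ 13 so that |y − 13| < 13 forces y > 0, and then √y + √13 > √13.
Hence |√y − √13| < |y − 13|/√13, which is < ϵ once |y − 13| < √13·ϵ.
Take δ = min(13, √13·ϵ). If 0 < |y − 13| < δ then y > 0 and |√y − √13| < |y − 13|/√13 < ϵ.

δ = min(13, √13·ϵ)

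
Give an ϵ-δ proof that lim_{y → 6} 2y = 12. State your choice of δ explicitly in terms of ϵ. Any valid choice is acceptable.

δ = ϵ/2

Suppose ϵ > 0. We need δ > 0 so that 0 < |y − 6| < δ implies |(2y) − 12| < ϵ.
|(2y) − 12| = |2y - 12| = 2|y − 6|.
Thus it suffices that |y − 6| < ϵ/2.
Choosing δ = ϵ/2 gives |(2y) − 12| = 2|y − 6| < ϵ whenever |y − 6| < δ.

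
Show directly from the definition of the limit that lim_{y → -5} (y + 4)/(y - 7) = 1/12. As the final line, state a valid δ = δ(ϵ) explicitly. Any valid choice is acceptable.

δ = min(6, (72/11)ϵ)

Let ϵ > 0 be given. We want δ > 0 with 0 < |y + 5| < δ ⇒ |(y + 4)/(y - 7) − (1/12)| < ϵ.
Combining over a common denominator, (y + 4)/(y - 7) − (1/12) = [(y + 4)·(-12) − (-1)·(y - 7)] / [(-12)·(y - 7)] = -11(y + 5) / ((-12)(y - 7)).
So |(y + 4)/(y - 7) − (1/12)| = 11|y + 5| / (12·|y − 7|).
Restrict δ ≤ 6. Then |y + 5| < 6 gives |y − 7| = |(y + 5) + (-12)| ≥ 12 − 6 = 6.
Hence |(y + 4)/(y - 7) − (1/12)| < 11|y + 5|/(12·6) = (11/72)|y + 5|, which is < ϵ once |y + 5| < (72/11)ϵ.
Take δ = min(6, (72/11)ϵ). Then 0 < |y + 5| < δ forces both bounds, so |(y + 4)/(y - 7) − (1/12)| < ϵ.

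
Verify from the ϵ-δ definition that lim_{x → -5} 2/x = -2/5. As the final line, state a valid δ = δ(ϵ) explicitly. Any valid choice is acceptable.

Let ϵ > 0 be given. We seek δ > 0 such that 0 < |x + 5| < δ implies |2/x + 2/5| < ϵ.
|2/x + 2/5| = 2·|-5 − x|/(5·|x|) = 2|x + 5|/(5|x|).
Restrict δ ≤ 5/2. Then |x + 5| < 5/2 gives |x| > 5/2, so 5|x| > 25/2.
Then |2/x + 2/5| < 2|x + 5|/(25/2), which is < ϵ when |x + 5| < (25/4)ϵ.
Take δ = min(5/2, (25/4)ϵ). Then 0 < |x + 5| < δ gives both |x + 5| < 5/2 and |x + 5| < (25/4)ϵ, so |2/x + 2/5| < ϵ.

δ = min(5/2, (25/4)ϵ)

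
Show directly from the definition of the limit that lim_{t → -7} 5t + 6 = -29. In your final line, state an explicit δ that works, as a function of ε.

Let ε > 0 be given. We need δ > 0 so that 0 < |t + 7| < δ implies |(5t + 6) + 29| < ε.
Since (5t + 6) + 29 = 5(t + 7), we have |(5t + 6) + 29| = 5|t + 7|.
So 5|t + 7| < ε exactly when |t + 7| < ε/5.
Choosing δ = ε/5 gives |(5t + 6) + 29| = 5|t + 7| < ε whenever |t + 7| < δ.

δ = ε/5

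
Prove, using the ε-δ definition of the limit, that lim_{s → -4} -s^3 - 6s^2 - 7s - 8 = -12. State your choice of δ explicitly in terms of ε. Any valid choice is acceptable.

δ = min(1, ε/36)

Fix ε > 0. We want δ > 0 such that 0 < |s + 4| < δ implies |(-s^3 - 6s^2 - 7s - 8) + 12| < ε.
(-s^3 - 6s^2 - 7s - 8) + 12 = -s^3 - 6s^2 - 7s + 4 = (s + 4)(-s^2 - 2s + 1).
So |(-s^3 - 6s^2 - 7s - 8) + 12| = |s + 4|·|-s^2 - 2s + 1|.
Require δ ≤ 1. Then |s + 4| < 1 gives |s| < 5, and by the triangle inequality |-s^2 - 2s + 1| ≤ 5^2 + 2·5 + 1 = 36.
Hence |(-s^3 - 6s^2 - 7s - 8) + 12| ≤ 36|s + 4| < ε provided |s + 4| < ε/36.
Choosing δ = min(1, ε/36) ensures both conditions, hence |(-s^3 - 6s^2 - 7s - 8) + 12| < ε.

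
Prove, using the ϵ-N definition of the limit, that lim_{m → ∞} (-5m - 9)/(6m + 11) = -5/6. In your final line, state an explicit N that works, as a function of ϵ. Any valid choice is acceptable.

N = (1/36)/ϵ

Suppose ϵ > 0. For m ≥ 1, |(-5m - 9)/(6m + 11) + 5/6| = |1|/(6(6m + 11)) = 1/(6(6m + 11)).
Since 6m + 11 ≥ 6m for m ≥ 1, this is ≤ 1/(6·6m) = (1/36)/m.
So |(-5m - 9)/(6m + 11) + 5/6| < ϵ whenever m > (1/36)/ϵ.
Take N = (1/36)/ϵ. If m > N then |(-5m - 9)/(6m + 11) + 5/6| ≤ (1/36)/m < ϵ.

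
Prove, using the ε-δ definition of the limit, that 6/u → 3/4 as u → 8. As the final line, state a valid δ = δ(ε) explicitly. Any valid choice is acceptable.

Fix ε > 0. We seek δ > 0 such that 0 < |u − 8| < δ implies |6/u − (3/4)| < ε.
|6/u − (3/4)| = 6·|8 − u|/(8·|u|) = 6|u − 8|/(8|u|).
Restrict δ ≤ 4. Then |u − 8| < 4 gives |u| > 4, so 8|u| > 32.
Then |6/u − (3/4)| < 6|u − 8|/32, which is < ε when |u − 8| < (16/3)ε.
Take δ = min(4, (16/3)ε). Then 0 < |u − 8| < δ gives both |u − 8| < 4 and |u − 8| < (16/3)ε, so |6/u − (3/4)| < ε.

δ = min(4, (16/3)ε)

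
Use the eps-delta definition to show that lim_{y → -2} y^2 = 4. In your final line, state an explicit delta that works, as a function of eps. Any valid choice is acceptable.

delta = min(2, eps/6)

Let eps > 0 be given. We seek delta > 0 with 0 < |y + 2| < delta ⇒ |y^2 − 4| < eps.
Factor: y^2 − 4 = (y + 2)(y - 2), so |y^2 − 4| = |y + 2|·|y - 2|.
Impose delta ≤ 2 so that |y| < 4; then |y - 2| ≤ 6.
Hence |y^2 − 4| ≤ 6|y + 2|, which is < eps once |y + 2| < eps/6.
Take delta = min(2, eps/6). If 0 < |y + 2| < delta then both bounds hold and |y^2 − 4| ≤ 6|y + 2| < 6·(eps/6) = eps.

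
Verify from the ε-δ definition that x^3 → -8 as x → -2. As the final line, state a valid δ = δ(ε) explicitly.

Let ε > 0. We seek δ > 0 with 0 < |x + 2| < δ ⇒ |x^3 + 8| < ε.
Factor: x^3 + 8 = (x + 2)(x^2 - 2x + 4), so |x^3 + 8| = |x + 2|·|x^2 - 2x + 4|.
Restrict δ ≤ 2. Then |x + 2| < 2 gives |x| < 4, so by the triangle inequality |x^2 - 2x + 4| ≤ 4^2 + 2·4 + 4 = 28.
Hence |x^3 + 8| ≤ 28|x + 2|, which is < ε once |x + 2| < ε/28.
Take δ = min(2, ε/28). If 0 < |x + 2| < δ then both bounds hold and |x^3 + 8| ≤ 28|x + 2| < 28·(ε/28) = ε.

δ = min(2, ε/28)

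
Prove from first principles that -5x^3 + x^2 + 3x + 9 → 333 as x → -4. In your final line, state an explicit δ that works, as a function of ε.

δ = min(1, ε/311)

Suppose ε > 0. We want δ > 0 such that 0 < |x + 4| < δ implies |(-5x^3 + x^2 + 3x + 9) − 333| < ε.
(-5x^3 + x^2 + 3x + 9) − 333 = -5x^3 + x^2 + 3x - 324 = (x + 4)(-5x^2 + 21x - 81).
So |(-5x^3 + x^2 + 3x + 9) − 333| = |x + 4|·|-5x^2 + 21x - 81|.
Assume first that |x + 4| < 1, so |x| < 5. Then |-5x^2 + 21x - 81| ≤ 5·5^2 + 21·5 + 81 = 311.
Hence |(-5x^3 + x^2 + 3x + 9) − 333| ≤ 311|x + 4| < ε provided |x + 4| < ε/311.
Take δ = min(1, ε/311). Then 0 < |x + 4| < δ gives both |x + 4| < 1 and |x + 4| < ε/311, so |(-5x^3 + x^2 + 3x + 9) − 333| < ε.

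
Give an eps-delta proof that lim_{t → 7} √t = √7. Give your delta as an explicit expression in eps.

Suppose eps > 0. We want delta > 0 such that 0 < |t − 7| < delta implies |√t − √7| < eps.
Rationalise: √t − √7 = (t − 7)/(√t + √7), so |√t − √7| = |t − 7|/(√t + √7).
Restrict delta ≤ 7 so that |t − 7| < 7 forces t > 0, and then √t + √7 > √7.
Hence |√t − √7| < |t − 7|/√7, which is < eps once |t − 7| < √7·eps.
Take delta = min(7, √7·eps). If 0 < |t − 7| < delta then t > 0 and |√t − √7| < |t − 7|/√7 < eps.

delta = min(7, √7·eps)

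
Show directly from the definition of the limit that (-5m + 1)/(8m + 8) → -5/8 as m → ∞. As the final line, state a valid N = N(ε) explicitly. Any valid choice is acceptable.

Fix ε > 0. For m ≥ 1, |(-5m + 1)/(8m + 8) + 5/8| = |48|/(8(8m + 8)) = 48/(8(8m + 8)).
Since 8m + 8 ≥ 8m for m ≥ 1, this is ≤ 48/(8·8m) = (3/4)/m.
So |(-5m + 1)/(8m + 8) + 5/8| < ε whenever m > (3/4)/ε.
Take N = (3/4)/ε. If m > N then |(-5m + 1)/(8m + 8) + 5/8| ≤ (3/4)/m < ε.

N = (3/4)/ε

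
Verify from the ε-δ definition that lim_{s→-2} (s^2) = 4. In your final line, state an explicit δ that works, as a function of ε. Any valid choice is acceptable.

δ = min(1, ε/5)

Let ε > 0 be given. We seek δ > 0 with 0 < |s + 2| < δ ⇒ |s^2 − 4| < ε.
Factor: s^2 − 4 = (s + 2)(s - 2), so |s^2 − 4| = |s + 2|·|s - 2|.
Impose δ ≤ 1 so that |s| < 3; then |s - 2| ≤ 5.
Hence |s^2 − 4| ≤ 5|s + 2|, which is < ε once |s + 2| < ε/5.
Take δ = min(1, ε/5). If 0 < |s + 2| < δ then both bounds hold and |s^2 − 4| ≤ 5|s + 2| < 5·(ε/5) = ε.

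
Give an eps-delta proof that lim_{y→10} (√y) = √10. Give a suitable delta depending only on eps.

Fix eps > 0. We want delta > 0 such that 0 < |y − 10| < delta implies |√y − √10| < eps.
Multiplying by the conjugate, |√y − √10| = |y − 10|/(√y + √10).
Restrict delta ≤ 10 so that |y − 10| < 10 forces y > 0, and then √y + √10 > √10.
Hence |√y − √10| < |y − 10|/√10, which is < eps once |y − 10| < √10·eps.
Take delta = min(10, √10·eps). If 0 < |y − 10| < delta then y > 0 and |√y − √10| < |y − 10|/√10 < eps.

delta = min(10, √10·eps)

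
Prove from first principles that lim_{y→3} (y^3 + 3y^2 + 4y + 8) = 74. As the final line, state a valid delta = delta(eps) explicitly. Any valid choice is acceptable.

Let eps > 0. We want delta > 0 such that 0 < |y − 3| < delta implies |(y^3 + 3y^2 + 4y + 8) − 74| < eps.
(y^3 + 3y^2 + 4y + 8) − 74 = y^3 + 3y^2 + 4y - 66 = (y − 3)(y^2 + 6y + 22).
So |(y^3 + 3y^2 + 4y + 8) − 74| = |y − 3|·|y^2 + 6y + 22|.
Require delta ≤ 1. Then |y − 3| < 1 gives |y| < 4, and by the triangle inequality |y^2 + 6y + 22| ≤ 4^2 + 6·4 + 22 = 62.
Hence |(y^3 + 3y^2 + 4y + 8) − 74| ≤ 62|y − 3| < eps provided |y − 3| < eps/62.
Choosing delta = min(1, eps/62) ensures both conditions, hence |(y^3 + 3y^2 + 4y + 8) − 74| < eps.

delta = min(1, eps/62)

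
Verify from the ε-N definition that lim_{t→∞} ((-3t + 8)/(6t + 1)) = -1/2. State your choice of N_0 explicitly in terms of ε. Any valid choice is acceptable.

Suppose ε > 0. We seek N_0 > 0 such that t > N_0 implies |(-3t + 8)/(6t + 1) + 1/2| < ε.
(-3t + 8)/(6t + 1) + 1/2 = (6(-3t + 8) − (-3)(6t + 1)) / (6(6t + 1)) = 51/(6(6t + 1)).
For t > 0 we have 6t + 1 > 6t, so |(-3t + 8)/(6t + 1) + 1/2| = 51/(6(6t + 1)) < 51/(6·6t) = (17/12)/t.
Thus |(-3t + 8)/(6t + 1) + 1/2| < ε whenever t > (17/12)/ε.
Take N_0 = (17/12)/ε. If t > N_0 then |(-3t + 8)/(6t + 1) + 1/2| < (17/12)/t < ε.

N_0 = (17/12)/ε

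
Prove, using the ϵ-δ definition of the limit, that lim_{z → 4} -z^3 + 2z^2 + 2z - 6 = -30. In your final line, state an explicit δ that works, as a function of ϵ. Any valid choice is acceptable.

δ = min(2, ϵ/54)

Fix ϵ > 0. We want δ > 0 such that 0 < |z − 4| < δ implies |(-z^3 + 2z^2 + 2z - 6) + 30| < ϵ.
(-z^3 + 2z^2 + 2z - 6) + 30 = -z^3 + 2z^2 + 2z + 24 = (z − 4)(-z^2 - 2z - 6).
So |(-z^3 + 2z^2 + 2z - 6) + 30| = |z − 4|·|-z^2 - 2z - 6|.
Require δ ≤ 2. Then |z − 4| < 2 gives |z| < 6, and by the triangle inequality |-z^2 - 2z - 6| ≤ 6^2 + 2·6 + 6 = 54.
Hence |(-z^3 + 2z^2 + 2z - 6) + 30| ≤ 54|z − 4| < ϵ provided |z − 4| < ϵ/54.
Take δ = min(2, ϵ/54). Then 0 < |z − 4| < δ gives both |z − 4| < 2 and |z − 4| < ϵ/54, so |(-z^3 + 2z^2 + 2z - 6) + 30| < ϵ.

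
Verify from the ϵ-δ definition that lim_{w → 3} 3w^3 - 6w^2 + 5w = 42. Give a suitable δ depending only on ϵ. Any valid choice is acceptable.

Suppose ϵ > 0. We want δ > 0 such that 0 < |w − 3| < δ implies |(3w^3 - 6w^2 + 5w) − 42| < ϵ.
(3w^3 - 6w^2 + 5w) − 42 = 3w^3 - 6w^2 + 5w - 42 = (w − 3)(3w^2 + 3w + 14).
So |(3w^3 - 6w^2 + 5w) − 42| = |w − 3|·|3w^2 + 3w + 14|.
Require δ ≤ 2. Then |w − 3| < 2 gives |w| < 5, and by the triangle inequality |3w^2 + 3w + 14| ≤ 3·5^2 + 3·5 + 14 = 104.
Hence |(3w^3 - 6w^2 + 5w) − 42| ≤ 104|w − 3| < ϵ provided |w − 3| < ϵ/104.
Choosing δ = min(2, ϵ/104) ensures both conditions, hence |(3w^3 - 6w^2 + 5w) − 42| < ϵ.

δ = min(2, ϵ/104)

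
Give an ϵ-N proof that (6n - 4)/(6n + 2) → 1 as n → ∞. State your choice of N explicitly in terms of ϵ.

N = 1/ϵ

Fix ϵ > 0. For n ≥ 1, |(6n - 4)/(6n + 2) − 1| = |-36|/(6(6n + 2)) = 36/(6(6n + 2)).
Since 6n + 2 ≥ 6n for n ≥ 1, this is ≤ 36/(6·6n) = 1/n.
So |(6n - 4)/(6n + 2) − 1| < ϵ whenever n > 1/ϵ.
Take N = 1/ϵ. If n > N then |(6n - 4)/(6n + 2) − 1| ≤ 1/n < ϵ.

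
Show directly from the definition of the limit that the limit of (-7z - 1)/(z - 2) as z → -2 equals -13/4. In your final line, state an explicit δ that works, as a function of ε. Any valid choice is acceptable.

Fix ε > 0. We want δ > 0 with 0 < |z + 2| < δ ⇒ |(-7z - 1)/(z - 2) + 13/4| < ε.
Combining over a common denominator, (-7z - 1)/(z - 2) + 13/4 = [(-7z - 1)·(-4) − 13·(z - 2)] / [(-4)·(z - 2)] = 15(z + 2) / ((-4)(z - 2)).
So |(-7z - 1)/(z - 2) + 13/4| = 15|z + 2| / (4·|z − 2|).
Restrict δ ≤ 2. Then |z + 2| < 2 gives |z − 2| = |(z + 2) + (-4)| ≥ 4 − 2 = 2.
Hence |(-7z - 1)/(z - 2) + 13/4| < 15|z + 2|/(4·2) = (15/8)|z + 2|, which is < ε once |z + 2| < (8/15)ε.
Take δ = min(2, (8/15)ε). Then 0 < |z + 2| < δ forces both bounds, so |(-7z - 1)/(z - 2) + 13/4| < ε.

δ = min(2, (8/15)ε)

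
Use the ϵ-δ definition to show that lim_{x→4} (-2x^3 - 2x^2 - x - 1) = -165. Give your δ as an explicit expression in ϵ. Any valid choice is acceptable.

δ = min(1, ϵ/141)

Let ϵ > 0 be given. We want δ > 0 such that 0 < |x − 4| < δ implies |(-2x^3 - 2x^2 - x - 1) + 165| < ϵ.
(-2x^3 - 2x^2 - x - 1) + 165 = -2x^3 - 2x^2 - x + 164 = (x − 4)(-2x^2 - 10x - 41).
So |(-2x^3 - 2x^2 - x - 1) + 165| = |x − 4|·|-2x^2 - 10x - 41|.
Require δ ≤ 1. Then |x − 4| < 1 gives |x| < 5, and by the triangle inequality |-2x^2 - 10x - 41| ≤ 2·5^2 + 10·5 + 41 = 141.
Hence |(-2x^3 - 2x^2 - x - 1) + 165| ≤ 141|x − 4| < ϵ provided |x − 4| < ϵ/141.
Take δ = min(1, ϵ/141). Then 0 < |x − 4| < δ gives both |x − 4| < 1 and |x − 4| < ϵ/141, so |(-2x^3 - 2x^2 - x - 1) + 165| < ϵ.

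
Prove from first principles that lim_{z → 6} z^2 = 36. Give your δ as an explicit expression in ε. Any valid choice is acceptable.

δ = min(1, ε/13)

Let ε > 0. We seek δ > 0 with 0 < |z − 6| < δ ⇒ |z^2 − 36| < ε.
Factor: z^2 − 36 = (z − 6)(z + 6), so |z^2 − 36| = |z − 6|·|z + 6|.
Impose δ ≤ 1 so that |z| < 7; then |z + 6| ≤ 13.
Hence |z^2 − 36| ≤ 13|z − 6|, which is < ε once |z − 6| < ε/13.
Take δ = min(1, ε/13). If 0 < |z − 6| < δ then both bounds hold and |z^2 − 36| ≤ 13|z − 6| < 13·(ε/13) = ε.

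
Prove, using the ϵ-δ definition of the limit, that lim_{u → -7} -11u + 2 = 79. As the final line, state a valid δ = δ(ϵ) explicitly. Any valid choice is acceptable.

Let ϵ > 0 be given. We need δ > 0 so that 0 < |u + 7| < δ implies |(-11u + 2) − 79| < ϵ.
Since (-11u + 2) − 79 = -11(u + 7), we have |(-11u + 2) − 79| = 11|u + 7|.
So 11|u + 7| < ϵ exactly when |u + 7| < ϵ/11.
Choosing δ = ϵ/11 gives |(-11u + 2) − 79| = 11|u + 7| < ϵ whenever |u + 7| < δ.

δ = ϵ/11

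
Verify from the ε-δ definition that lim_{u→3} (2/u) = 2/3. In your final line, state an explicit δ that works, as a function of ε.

Let ε > 0. We seek δ > 0 such that 0 < |u − 3| < δ implies |2/u − (2/3)| < ε.
|2/u − (2/3)| = 2·|3 − u|/(3·|u|) = 2|u − 3|/(3|u|).
Require δ ≤ 3/2 so that |u| > 3 − 3/2 = 3/2, hence 3|u| > 9/2.
Then |2/u − (2/3)| < 2|u − 3|/(9/2), which is < ε when |u − 3| < (9/4)ε.
Take δ = min(3/2, (9/4)ε). Then 0 < |u − 3| < δ gives both |u − 3| < 3/2 and |u − 3| < (9/4)ε, so |2/u − (2/3)| < ε.

δ = min(3/2, (9/4)ε)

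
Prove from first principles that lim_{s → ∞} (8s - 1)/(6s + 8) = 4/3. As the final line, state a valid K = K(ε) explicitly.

K = (35/18)/ε

Let ε > 0 be given. We seek K > 0 such that s > K implies |(8s - 1)/(6s + 8) − (4/3)| < ε.
(8s - 1)/(6s + 8) − (4/3) = (6(8s - 1) − 8(6s + 8)) / (6(6s + 8)) = -70/(6(6s + 8)).
For s > 0 we have 6s + 8 > 6s, so |(8s - 1)/(6s + 8) − (4/3)| = 70/(6(6s + 8)) < 70/(6·6s) = (35/18)/s.
Thus |(8s - 1)/(6s + 8) − (4/3)| < ε whenever s > (35/18)/ε.
Take K = (35/18)/ε. If s > K then |(8s - 1)/(6s + 8) − (4/3)| < (35/18)/s < ε.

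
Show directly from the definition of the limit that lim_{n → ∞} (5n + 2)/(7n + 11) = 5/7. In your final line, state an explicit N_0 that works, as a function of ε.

N_0 = (41/49)/ε

Suppose ε > 0. For n ≥ 1, |(5n + 2)/(7n + 11) − (5/7)| = |-41|/(7(7n + 11)) = 41/(7(7n + 11)).
Since 7n + 11 ≥ 7n for n ≥ 1, this is ≤ 41/(7·7n) = (41/49)/n.
So |(5n + 2)/(7n + 11) − (5/7)| < ε whenever n > (41/49)/ε.
Take N_0 = (41/49)/ε. If n > N_0 then |(5n + 2)/(7n + 11) − (5/7)| ≤ (41/49)/n < ε.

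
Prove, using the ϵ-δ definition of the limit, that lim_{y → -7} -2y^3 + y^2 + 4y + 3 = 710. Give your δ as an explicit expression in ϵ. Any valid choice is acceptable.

Let ϵ > 0. We want δ > 0 such that 0 < |y + 7| < δ implies |(-2y^3 + y^2 + 4y + 3) − 710| < ϵ.
(-2y^3 + y^2 + 4y + 3) − 710 = -2y^3 + y^2 + 4y - 707 = (y + 7)(-2y^2 + 15y - 101).
So |(-2y^3 + y^2 + 4y + 3) − 710| = |y + 7|·|-2y^2 + 15y - 101|.
Assume first that |y + 7| < 2, so |y| < 9. Then |-2y^2 + 15y - 101| ≤ 2·9^2 + 15·9 + 101 = 398.
Hence |(-2y^3 + y^2 + 4y + 3) − 710| ≤ 398|y + 7| < ϵ provided |y + 7| < ϵ/398.
Take δ = min(2, ϵ/398). Then 0 < |y + 7| < δ gives both |y + 7| < 2 and |y + 7| < ϵ/398, so |(-2y^3 + y^2 + 4y + 3) − 710| < ϵ.

δ = min(2, ϵ/398)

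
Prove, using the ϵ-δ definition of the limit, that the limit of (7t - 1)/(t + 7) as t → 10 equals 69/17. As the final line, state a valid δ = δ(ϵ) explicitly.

Fix ϵ > 0. We want δ > 0 with 0 < |t − 10| < δ ⇒ |(7t - 1)/(t + 7) − (69/17)| < ϵ.
Combining over a common denominator, (7t - 1)/(t + 7) − (69/17) = [(7t - 1)·17 − 69·(t + 7)] / [17·(t + 7)] = 50(t − 10) / (17(t + 7)).
So |(7t - 1)/(t + 7) − (69/17)| = 50|t − 10| / (17·|t + 7|).
Require δ ≤ 17/2, so |t + 7| ≥ |17| − |t − 10| > 17 − 17/2 = 17/2.
Hence |(7t - 1)/(t + 7) − (69/17)| < 50|t − 10|/(17·(17/2)) = (100/289)|t − 10|, which is < ϵ once |t − 10| < (289/100)ϵ.
Take δ = min(17/2, (289/100)ϵ). Then 0 < |t − 10| < δ forces both bounds, so |(7t - 1)/(t + 7) − (69/17)| < ϵ.

δ = min(17/2, (289/100)ϵ)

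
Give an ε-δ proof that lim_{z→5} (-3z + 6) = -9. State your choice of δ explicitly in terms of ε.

δ = ε/3

Let ε > 0 be given. We need δ > 0 so that 0 < |z − 5| < δ implies |(-3z + 6) + 9| < ε.
|(-3z + 6) + 9| = |-3z + 15| = 3|z − 5|.
Thus it suffices that |z − 5| < ε/3.
Take δ = ε/3. If 0 < |z − 5| < δ then |(-3z + 6) + 9| = 3|z − 5| < 3·(ε/3) = ε.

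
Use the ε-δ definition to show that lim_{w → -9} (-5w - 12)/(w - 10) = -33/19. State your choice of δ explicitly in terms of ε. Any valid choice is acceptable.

Fix ε > 0. We want δ > 0 with 0 < |w + 9| < δ ⇒ |(-5w - 12)/(w - 10) + 33/19| < ε.
Combining over a common denominator, (-5w - 12)/(w - 10) + 33/19 = [(-5w - 12)·(-19) − 33·(w - 10)] / [(-19)·(w - 10)] = 62(w + 9) / ((-19)(w - 10)).
So |(-5w - 12)/(w - 10) + 33/19| = 62|w + 9| / (19·|w − 10|).
Require δ ≤ 19/2, so |w − 10| ≥ |-19| − |w + 9| > 19 − 19/2 = 19/2.
Hence |(-5w - 12)/(w - 10) + 33/19| < 62|w + 9|/(19·(19/2)) = (124/361)|w + 9|, which is < ε once |w + 9| < (361/124)ε.
Take δ = min(19/2, (361/124)ε). Then 0 < |w + 9| < δ forces both bounds, so |(-5w - 12)/(w - 10) + 33/19| < ε.

δ = min(19/2, (361/124)ε)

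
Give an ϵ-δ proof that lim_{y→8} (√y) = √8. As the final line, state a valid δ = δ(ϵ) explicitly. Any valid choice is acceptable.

Let ϵ > 0. We want δ > 0 such that 0 < |y − 8| < δ implies |√y − √8| < ϵ.
Rationalise: √y − √8 = (y − 8)/(√y + √8), so |√y − √8| = |y − 8|/(√y + √8).
Restrict δ ≤ 8 so that |y − 8| < 8 forces y > 0, and then √y + √8 > √8.
Hence |√y − √8| < |y − 8|/√8, which is < ϵ once |y − 8| < √8·ϵ.
Take δ = min(8, √8·ϵ). If 0 < |y − 8| < δ then y > 0 and |√y − √8| < |y − 8|/√8 < ϵ.

δ = min(8, √8·ϵ)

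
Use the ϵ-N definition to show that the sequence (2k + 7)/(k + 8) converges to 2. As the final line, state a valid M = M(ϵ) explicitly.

Suppose ϵ > 0. For k ≥ 1, |(2k + 7)/(k + 8) − 2| = |-9|/((k + 8)) = 9/((k + 8)).
Since k + 8 ≥ k for k ≥ 1, this is ≤ 9/(k) = 9/k.
So |(2k + 7)/(k + 8) − 2| < ϵ whenever k > 9/ϵ.
Take M = 9/ϵ. If k > M then |(2k + 7)/(k + 8) − 2| ≤ 9/k < ϵ.

M = 9/ϵ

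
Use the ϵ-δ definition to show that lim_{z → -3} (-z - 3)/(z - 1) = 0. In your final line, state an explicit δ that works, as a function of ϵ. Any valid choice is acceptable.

δ = min(2, 2ϵ)

Suppose ϵ > 0. We want δ > 0 with 0 < |z + 3| < δ ⇒ |(-z - 3)/(z - 1) − 0| < ϵ.
Combining over a common denominator, (-z - 3)/(z - 1) − 0 = [(-z - 3)·(-4) − 0·(z - 1)] / [(-4)·(z - 1)] = 4(z + 3) / ((-4)(z - 1)).
So |(-z - 3)/(z - 1) − 0| = 4|z + 3| / (4·|z − 1|).
Require δ ≤ 2, so |z − 1| ≥ |-4| − |z + 3| > 4 − 2 = 2.
Hence |(-z - 3)/(z - 1) − 0| < 4|z + 3|/(4·2) = (1/2)|z + 3|, which is < ϵ once |z + 3| < 2ϵ.
Take δ = min(2, 2ϵ). Then 0 < |z + 3| < δ forces both bounds, so |(-z - 3)/(z - 1) − 0| < ϵ.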